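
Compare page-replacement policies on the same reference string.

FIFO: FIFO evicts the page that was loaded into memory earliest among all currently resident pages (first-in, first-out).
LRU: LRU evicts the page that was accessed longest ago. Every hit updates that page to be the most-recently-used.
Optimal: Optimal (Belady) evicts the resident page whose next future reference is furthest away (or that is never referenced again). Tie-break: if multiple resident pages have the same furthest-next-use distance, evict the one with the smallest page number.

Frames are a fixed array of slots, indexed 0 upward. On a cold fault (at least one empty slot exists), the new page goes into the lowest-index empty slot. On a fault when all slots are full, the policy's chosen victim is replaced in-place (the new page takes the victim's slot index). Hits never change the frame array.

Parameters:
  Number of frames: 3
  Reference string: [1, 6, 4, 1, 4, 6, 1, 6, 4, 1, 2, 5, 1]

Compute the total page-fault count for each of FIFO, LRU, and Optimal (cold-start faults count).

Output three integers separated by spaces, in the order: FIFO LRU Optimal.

--- FIFO ---
  step 0: ref 1 -> FAULT, frames=[1,-,-] (faults so far: 1)
  step 1: ref 6 -> FAULT, frames=[1,6,-] (faults so far: 2)
  step 2: ref 4 -> FAULT, frames=[1,6,4] (faults so far: 3)
  step 3: ref 1 -> HIT, frames=[1,6,4] (faults so far: 3)
  step 4: ref 4 -> HIT, frames=[1,6,4] (faults so far: 3)
  step 5: ref 6 -> HIT, frames=[1,6,4] (faults so far: 3)
  step 6: ref 1 -> HIT, frames=[1,6,4] (faults so far: 3)
  step 7: ref 6 -> HIT, frames=[1,6,4] (faults so far: 3)
  step 8: ref 4 -> HIT, frames=[1,6,4] (faults so far: 3)
  step 9: ref 1 -> HIT, frames=[1,6,4] (faults so far: 3)
  step 10: ref 2 -> FAULT, evict 1, frames=[2,6,4] (faults so far: 4)
  step 11: ref 5 -> FAULT, evict 6, frames=[2,5,4] (faults so far: 5)
  step 12: ref 1 -> FAULT, evict 4, frames=[2,5,1] (faults so far: 6)
  FIFO total faults: 6
--- LRU ---
  step 0: ref 1 -> FAULT, frames=[1,-,-] (faults so far: 1)
  step 1: ref 6 -> FAULT, frames=[1,6,-] (faults so far: 2)
  step 2: ref 4 -> FAULT, frames=[1,6,4] (faults so far: 3)
  step 3: ref 1 -> HIT, frames=[1,6,4] (faults so far: 3)
  step 4: ref 4 -> HIT, frames=[1,6,4] (faults so far: 3)
  step 5: ref 6 -> HIT, frames=[1,6,4] (faults so far: 3)
  step 6: ref 1 -> HIT, frames=[1,6,4] (faults so far: 3)
  step 7: ref 6 -> HIT, frames=[1,6,4] (faults so far: 3)
  step 8: ref 4 -> HIT, frames=[1,6,4] (faults so far: 3)
  step 9: ref 1 -> HIT, frames=[1,6,4] (faults so far: 3)
  step 10: ref 2 -> FAULT, evict 6, frames=[1,2,4] (faults so far: 4)
  step 11: ref 5 -> FAULT, evict 4, frames=[1,2,5] (faults so far: 5)
  step 12: ref 1 -> HIT, frames=[1,2,5] (faults so far: 5)
  LRU total faults: 5
--- Optimal ---
  step 0: ref 1 -> FAULT, frames=[1,-,-] (faults so far: 1)
  step 1: ref 6 -> FAULT, frames=[1,6,-] (faults so far: 2)
  step 2: ref 4 -> FAULT, frames=[1,6,4] (faults so far: 3)
  step 3: ref 1 -> HIT, frames=[1,6,4] (faults so far: 3)
  step 4: ref 4 -> HIT, frames=[1,6,4] (faults so far: 3)
  step 5: ref 6 -> HIT, frames=[1,6,4] (faults so far: 3)
  step 6: ref 1 -> HIT, frames=[1,6,4] (faults so far: 3)
  step 7: ref 6 -> HIT, frames=[1,6,4] (faults so far: 3)
  step 8: ref 4 -> HIT, frames=[1,6,4] (faults so far: 3)
  step 9: ref 1 -> HIT, frames=[1,6,4] (faults so far: 3)
  step 10: ref 2 -> FAULT, evict 4, frames=[1,6,2] (faults so far: 4)
  step 11: ref 5 -> FAULT, evict 2, frames=[1,6,5] (faults so far: 5)
  step 12: ref 1 -> HIT, frames=[1,6,5] (faults so far: 5)
  Optimal total faults: 5

Answer: 6 5 5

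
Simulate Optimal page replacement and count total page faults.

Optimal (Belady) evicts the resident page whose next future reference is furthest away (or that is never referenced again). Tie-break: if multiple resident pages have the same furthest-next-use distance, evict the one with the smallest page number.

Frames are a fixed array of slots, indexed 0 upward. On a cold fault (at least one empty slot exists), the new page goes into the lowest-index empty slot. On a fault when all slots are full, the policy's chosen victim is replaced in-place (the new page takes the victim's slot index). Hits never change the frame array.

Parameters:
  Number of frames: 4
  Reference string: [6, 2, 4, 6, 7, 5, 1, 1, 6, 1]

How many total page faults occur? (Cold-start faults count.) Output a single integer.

Answer: 6

Derivation:
Step 0: ref 6 → FAULT, frames=[6,-,-,-]
Step 1: ref 2 → FAULT, frames=[6,2,-,-]
Step 2: ref 4 → FAULT, frames=[6,2,4,-]
Step 3: ref 6 → HIT, frames=[6,2,4,-]
Step 4: ref 7 → FAULT, frames=[6,2,4,7]
Step 5: ref 5 → FAULT (evict 2), frames=[6,5,4,7]
Step 6: ref 1 → FAULT (evict 4), frames=[6,5,1,7]
Step 7: ref 1 → HIT, frames=[6,5,1,7]
Step 8: ref 6 → HIT, frames=[6,5,1,7]
Step 9: ref 1 → HIT, frames=[6,5,1,7]
Total faults: 6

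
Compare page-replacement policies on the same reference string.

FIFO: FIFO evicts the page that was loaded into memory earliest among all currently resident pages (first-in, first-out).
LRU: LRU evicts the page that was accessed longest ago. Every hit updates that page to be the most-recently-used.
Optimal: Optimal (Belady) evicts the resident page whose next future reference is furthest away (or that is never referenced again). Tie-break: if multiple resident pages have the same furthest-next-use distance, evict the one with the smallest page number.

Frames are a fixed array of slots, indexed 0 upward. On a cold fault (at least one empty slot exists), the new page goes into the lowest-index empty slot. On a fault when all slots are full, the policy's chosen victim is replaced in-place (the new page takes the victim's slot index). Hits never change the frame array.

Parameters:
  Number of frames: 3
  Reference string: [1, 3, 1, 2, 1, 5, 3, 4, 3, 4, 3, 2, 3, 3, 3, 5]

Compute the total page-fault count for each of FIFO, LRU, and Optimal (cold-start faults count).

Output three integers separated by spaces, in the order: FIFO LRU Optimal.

--- FIFO ---
  step 0: ref 1 -> FAULT, frames=[1,-,-] (faults so far: 1)
  step 1: ref 3 -> FAULT, frames=[1,3,-] (faults so far: 2)
  step 2: ref 1 -> HIT, frames=[1,3,-] (faults so far: 2)
  step 3: ref 2 -> FAULT, frames=[1,3,2] (faults so far: 3)
  step 4: ref 1 -> HIT, frames=[1,3,2] (faults so far: 3)
  step 5: ref 5 -> FAULT, evict 1, frames=[5,3,2] (faults so far: 4)
  step 6: ref 3 -> HIT, frames=[5,3,2] (faults so far: 4)
  step 7: ref 4 -> FAULT, evict 3, frames=[5,4,2] (faults so far: 5)
  step 8: ref 3 -> FAULT, evict 2, frames=[5,4,3] (faults so far: 6)
  step 9: ref 4 -> HIT, frames=[5,4,3] (faults so far: 6)
  step 10: ref 3 -> HIT, frames=[5,4,3] (faults so far: 6)
  step 11: ref 2 -> FAULT, evict 5, frames=[2,4,3] (faults so far: 7)
  step 12: ref 3 -> HIT, frames=[2,4,3] (faults so far: 7)
  step 13: ref 3 -> HIT, frames=[2,4,3] (faults so far: 7)
  step 14: ref 3 -> HIT, frames=[2,4,3] (faults so far: 7)
  step 15: ref 5 -> FAULT, evict 4, frames=[2,5,3] (faults so far: 8)
  FIFO total faults: 8
--- LRU ---
  step 0: ref 1 -> FAULT, frames=[1,-,-] (faults so far: 1)
  step 1: ref 3 -> FAULT, frames=[1,3,-] (faults so far: 2)
  step 2: ref 1 -> HIT, frames=[1,3,-] (faults so far: 2)
  step 3: ref 2 -> FAULT, frames=[1,3,2] (faults so far: 3)
  step 4: ref 1 -> HIT, frames=[1,3,2] (faults so far: 3)
  step 5: ref 5 -> FAULT, evict 3, frames=[1,5,2] (faults so far: 4)
  step 6: ref 3 -> FAULT, evict 2, frames=[1,5,3] (faults so far: 5)
  step 7: ref 4 -> FAULT, evict 1, frames=[4,5,3] (faults so far: 6)
  step 8: ref 3 -> HIT, frames=[4,5,3] (faults so far: 6)
  step 9: ref 4 -> HIT, frames=[4,5,3] (faults so far: 6)
  step 10: ref 3 -> HIT, frames=[4,5,3] (faults so far: 6)
  step 11: ref 2 -> FAULT, evict 5, frames=[4,2,3] (faults so far: 7)
  step 12: ref 3 -> HIT, frames=[4,2,3] (faults so far: 7)
  step 13: ref 3 -> HIT, frames=[4,2,3] (faults so far: 7)
  step 14: ref 3 -> HIT, frames=[4,2,3] (faults so far: 7)
  step 15: ref 5 -> FAULT, evict 4, frames=[5,2,3] (faults so far: 8)
  LRU total faults: 8
--- Optimal ---
  step 0: ref 1 -> FAULT, frames=[1,-,-] (faults so far: 1)
  step 1: ref 3 -> FAULT, frames=[1,3,-] (faults so far: 2)
  step 2: ref 1 -> HIT, frames=[1,3,-] (faults so far: 2)
  step 3: ref 2 -> FAULT, frames=[1,3,2] (faults so far: 3)
  step 4: ref 1 -> HIT, frames=[1,3,2] (faults so far: 3)
  step 5: ref 5 -> FAULT, evict 1, frames=[5,3,2] (faults so far: 4)
  step 6: ref 3 -> HIT, frames=[5,3,2] (faults so far: 4)
  step 7: ref 4 -> FAULT, evict 5, frames=[4,3,2] (faults so far: 5)
  step 8: ref 3 -> HIT, frames=[4,3,2] (faults so far: 5)
  step 9: ref 4 -> HIT, frames=[4,3,2] (faults so far: 5)
  step 10: ref 3 -> HIT, frames=[4,3,2] (faults so far: 5)
  step 11: ref 2 -> HIT, frames=[4,3,2] (faults so far: 5)
  step 12: ref 3 -> HIT, frames=[4,3,2] (faults so far: 5)
  step 13: ref 3 -> HIT, frames=[4,3,2] (faults so far: 5)
  step 14: ref 3 -> HIT, frames=[4,3,2] (faults so far: 5)
  step 15: ref 5 -> FAULT, evict 2, frames=[4,3,5] (faults so far: 6)
  Optimal total faults: 6

Answer: 8 8 6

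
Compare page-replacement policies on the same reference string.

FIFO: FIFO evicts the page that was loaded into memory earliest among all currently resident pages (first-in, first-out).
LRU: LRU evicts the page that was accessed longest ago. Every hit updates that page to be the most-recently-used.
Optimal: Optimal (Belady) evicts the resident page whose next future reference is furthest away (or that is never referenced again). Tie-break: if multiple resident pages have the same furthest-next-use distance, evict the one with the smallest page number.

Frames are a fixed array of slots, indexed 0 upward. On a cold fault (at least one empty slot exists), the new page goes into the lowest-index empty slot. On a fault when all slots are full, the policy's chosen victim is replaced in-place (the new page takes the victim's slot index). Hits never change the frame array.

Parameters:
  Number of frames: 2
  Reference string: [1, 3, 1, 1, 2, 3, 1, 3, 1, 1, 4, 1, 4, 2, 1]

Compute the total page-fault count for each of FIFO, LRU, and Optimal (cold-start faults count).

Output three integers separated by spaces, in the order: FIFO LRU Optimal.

Answer: 8 8 6

Derivation:
--- FIFO ---
  step 0: ref 1 -> FAULT, frames=[1,-] (faults so far: 1)
  step 1: ref 3 -> FAULT, frames=[1,3] (faults so far: 2)
  step 2: ref 1 -> HIT, frames=[1,3] (faults so far: 2)
  step 3: ref 1 -> HIT, frames=[1,3] (faults so far: 2)
  step 4: ref 2 -> FAULT, evict 1, frames=[2,3] (faults so far: 3)
  step 5: ref 3 -> HIT, frames=[2,3] (faults so far: 3)
  step 6: ref 1 -> FAULT, evict 3, frames=[2,1] (faults so far: 4)
  step 7: ref 3 -> FAULT, evict 2, frames=[3,1] (faults so far: 5)
  step 8: ref 1 -> HIT, frames=[3,1] (faults so far: 5)
  step 9: ref 1 -> HIT, frames=[3,1] (faults so far: 5)
  step 10: ref 4 -> FAULT, evict 1, frames=[3,4] (faults so far: 6)
  step 11: ref 1 -> FAULT, evict 3, frames=[1,4] (faults so far: 7)
  step 12: ref 4 -> HIT, frames=[1,4] (faults so far: 7)
  step 13: ref 2 -> FAULT, evict 4, frames=[1,2] (faults so far: 8)
  step 14: ref 1 -> HIT, frames=[1,2] (faults so far: 8)
  FIFO total faults: 8
--- LRU ---
  step 0: ref 1 -> FAULT, frames=[1,-] (faults so far: 1)
  step 1: ref 3 -> FAULT, frames=[1,3] (faults so far: 2)
  step 2: ref 1 -> HIT, frames=[1,3] (faults so far: 2)
  step 3: ref 1 -> HIT, frames=[1,3] (faults so far: 2)
  step 4: ref 2 -> FAULT, evict 3, frames=[1,2] (faults so far: 3)
  step 5: ref 3 -> FAULT, evict 1, frames=[3,2] (faults so far: 4)
  step 6: ref 1 -> FAULT, evict 2, frames=[3,1] (faults so far: 5)
  step 7: ref 3 -> HIT, frames=[3,1] (faults so far: 5)
  step 8: ref 1 -> HIT, frames=[3,1] (faults so far: 5)
  step 9: ref 1 -> HIT, frames=[3,1] (faults so far: 5)
  step 10: ref 4 -> FAULT, evict 3, frames=[4,1] (faults so far: 6)
  step 11: ref 1 -> HIT, frames=[4,1] (faults so far: 6)
  step 12: ref 4 -> HIT, frames=[4,1] (faults so far: 6)
  step 13: ref 2 -> FAULT, evict 1, frames=[4,2] (faults so far: 7)
  step 14: ref 1 -> FAULT, evict 4, frames=[1,2] (faults so far: 8)
  LRU total faults: 8
--- Optimal ---
  step 0: ref 1 -> FAULT, frames=[1,-] (faults so far: 1)
  step 1: ref 3 -> FAULT, frames=[1,3] (faults so far: 2)
  step 2: ref 1 -> HIT, frames=[1,3] (faults so far: 2)
  step 3: ref 1 -> HIT, frames=[1,3] (faults so far: 2)
  step 4: ref 2 -> FAULT, evict 1, frames=[2,3] (faults so far: 3)
  step 5: ref 3 -> HIT, frames=[2,3] (faults so far: 3)
  step 6: ref 1 -> FAULT, evict 2, frames=[1,3] (faults so far: 4)
  step 7: ref 3 -> HIT, frames=[1,3] (faults so far: 4)
  step 8: ref 1 -> HIT, frames=[1,3] (faults so far: 4)
  step 9: ref 1 -> HIT, frames=[1,3] (faults so far: 4)
  step 10: ref 4 -> FAULT, evict 3, frames=[1,4] (faults so far: 5)
  step 11: ref 1 -> HIT, frames=[1,4] (faults so far: 5)
  step 12: ref 4 -> HIT, frames=[1,4] (faults so far: 5)
  step 13: ref 2 -> FAULT, evict 4, frames=[1,2] (faults so far: 6)
  step 14: ref 1 -> HIT, frames=[1,2] (faults so far: 6)
  Optimal total faults: 6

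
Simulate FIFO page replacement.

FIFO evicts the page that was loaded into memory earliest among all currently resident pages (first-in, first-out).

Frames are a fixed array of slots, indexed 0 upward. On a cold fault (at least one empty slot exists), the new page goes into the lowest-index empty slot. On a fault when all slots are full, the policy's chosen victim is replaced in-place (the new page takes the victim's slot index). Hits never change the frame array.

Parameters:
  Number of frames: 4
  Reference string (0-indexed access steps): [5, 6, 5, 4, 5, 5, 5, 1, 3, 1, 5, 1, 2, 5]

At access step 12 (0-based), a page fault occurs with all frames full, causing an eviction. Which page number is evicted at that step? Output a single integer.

Step 0: ref 5 -> FAULT, frames=[5,-,-,-]
Step 1: ref 6 -> FAULT, frames=[5,6,-,-]
Step 2: ref 5 -> HIT, frames=[5,6,-,-]
Step 3: ref 4 -> FAULT, frames=[5,6,4,-]
Step 4: ref 5 -> HIT, frames=[5,6,4,-]
Step 5: ref 5 -> HIT, frames=[5,6,4,-]
Step 6: ref 5 -> HIT, frames=[5,6,4,-]
Step 7: ref 1 -> FAULT, frames=[5,6,4,1]
Step 8: ref 3 -> FAULT, evict 5, frames=[3,6,4,1]
Step 9: ref 1 -> HIT, frames=[3,6,4,1]
Step 10: ref 5 -> FAULT, evict 6, frames=[3,5,4,1]
Step 11: ref 1 -> HIT, frames=[3,5,4,1]
Step 12: ref 2 -> FAULT, evict 4, frames=[3,5,2,1]
At step 12: evicted page 4

Answer: 4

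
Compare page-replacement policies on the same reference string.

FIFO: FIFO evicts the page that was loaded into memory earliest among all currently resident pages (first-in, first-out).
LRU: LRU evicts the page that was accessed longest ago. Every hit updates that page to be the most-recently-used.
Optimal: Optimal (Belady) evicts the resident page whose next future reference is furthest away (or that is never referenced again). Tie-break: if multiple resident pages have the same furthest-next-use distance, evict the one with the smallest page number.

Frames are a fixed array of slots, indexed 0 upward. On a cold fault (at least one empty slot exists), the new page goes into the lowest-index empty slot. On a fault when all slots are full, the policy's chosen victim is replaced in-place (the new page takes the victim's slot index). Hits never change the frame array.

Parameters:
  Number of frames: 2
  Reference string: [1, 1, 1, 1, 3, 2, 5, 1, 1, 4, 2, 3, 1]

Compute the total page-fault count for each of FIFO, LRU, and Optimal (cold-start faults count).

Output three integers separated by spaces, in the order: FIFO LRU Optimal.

--- FIFO ---
  step 0: ref 1 -> FAULT, frames=[1,-] (faults so far: 1)
  step 1: ref 1 -> HIT, frames=[1,-] (faults so far: 1)
  step 2: ref 1 -> HIT, frames=[1,-] (faults so far: 1)
  step 3: ref 1 -> HIT, frames=[1,-] (faults so far: 1)
  step 4: ref 3 -> FAULT, frames=[1,3] (faults so far: 2)
  step 5: ref 2 -> FAULT, evict 1, frames=[2,3] (faults so far: 3)
  step 6: ref 5 -> FAULT, evict 3, frames=[2,5] (faults so far: 4)
  step 7: ref 1 -> FAULT, evict 2, frames=[1,5] (faults so far: 5)
  step 8: ref 1 -> HIT, frames=[1,5] (faults so far: 5)
  step 9: ref 4 -> FAULT, evict 5, frames=[1,4] (faults so far: 6)
  step 10: ref 2 -> FAULT, evict 1, frames=[2,4] (faults so far: 7)
  step 11: ref 3 -> FAULT, evict 4, frames=[2,3] (faults so far: 8)
  step 12: ref 1 -> FAULT, evict 2, frames=[1,3] (faults so far: 9)
  FIFO total faults: 9
--- LRU ---
  step 0: ref 1 -> FAULT, frames=[1,-] (faults so far: 1)
  step 1: ref 1 -> HIT, frames=[1,-] (faults so far: 1)
  step 2: ref 1 -> HIT, frames=[1,-] (faults so far: 1)
  step 3: ref 1 -> HIT, frames=[1,-] (faults so far: 1)
  step 4: ref 3 -> FAULT, frames=[1,3] (faults so far: 2)
  step 5: ref 2 -> FAULT, evict 1, frames=[2,3] (faults so far: 3)
  step 6: ref 5 -> FAULT, evict 3, frames=[2,5] (faults so far: 4)
  step 7: ref 1 -> FAULT, evict 2, frames=[1,5] (faults so far: 5)
  step 8: ref 1 -> HIT, frames=[1,5] (faults so far: 5)
  step 9: ref 4 -> FAULT, evict 5, frames=[1,4] (faults so far: 6)
  step 10: ref 2 -> FAULT, evict 1, frames=[2,4] (faults so far: 7)
  step 11: ref 3 -> FAULT, evict 4, frames=[2,3] (faults so far: 8)
  step 12: ref 1 -> FAULT, evict 2, frames=[1,3] (faults so far: 9)
  LRU total faults: 9
--- Optimal ---
  step 0: ref 1 -> FAULT, frames=[1,-] (faults so far: 1)
  step 1: ref 1 -> HIT, frames=[1,-] (faults so far: 1)
  step 2: ref 1 -> HIT, frames=[1,-] (faults so far: 1)
  step 3: ref 1 -> HIT, frames=[1,-] (faults so far: 1)
  step 4: ref 3 -> FAULT, frames=[1,3] (faults so far: 2)
  step 5: ref 2 -> FAULT, evict 3, frames=[1,2] (faults so far: 3)
  step 6: ref 5 -> FAULT, evict 2, frames=[1,5] (faults so far: 4)
  step 7: ref 1 -> HIT, frames=[1,5] (faults so far: 4)
  step 8: ref 1 -> HIT, frames=[1,5] (faults so far: 4)
  step 9: ref 4 -> FAULT, evict 5, frames=[1,4] (faults so far: 5)
  step 10: ref 2 -> FAULT, evict 4, frames=[1,2] (faults so far: 6)
  step 11: ref 3 -> FAULT, evict 2, frames=[1,3] (faults so far: 7)
  step 12: ref 1 -> HIT, frames=[1,3] (faults so far: 7)
  Optimal total faults: 7

Answer: 9 9 7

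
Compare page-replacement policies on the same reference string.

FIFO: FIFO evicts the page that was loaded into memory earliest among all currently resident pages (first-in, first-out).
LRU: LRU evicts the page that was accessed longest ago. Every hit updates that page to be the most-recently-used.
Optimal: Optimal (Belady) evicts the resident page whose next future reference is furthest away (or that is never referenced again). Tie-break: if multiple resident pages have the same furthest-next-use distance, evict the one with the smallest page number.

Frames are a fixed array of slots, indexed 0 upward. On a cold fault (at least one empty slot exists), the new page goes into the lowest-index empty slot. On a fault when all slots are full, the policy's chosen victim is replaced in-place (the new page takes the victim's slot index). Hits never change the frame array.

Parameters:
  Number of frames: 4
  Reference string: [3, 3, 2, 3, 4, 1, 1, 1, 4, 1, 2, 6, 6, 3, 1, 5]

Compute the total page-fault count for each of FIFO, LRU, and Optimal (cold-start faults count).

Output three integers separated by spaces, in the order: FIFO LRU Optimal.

--- FIFO ---
  step 0: ref 3 -> FAULT, frames=[3,-,-,-] (faults so far: 1)
  step 1: ref 3 -> HIT, frames=[3,-,-,-] (faults so far: 1)
  step 2: ref 2 -> FAULT, frames=[3,2,-,-] (faults so far: 2)
  step 3: ref 3 -> HIT, frames=[3,2,-,-] (faults so far: 2)
  step 4: ref 4 -> FAULT, frames=[3,2,4,-] (faults so far: 3)
  step 5: ref 1 -> FAULT, frames=[3,2,4,1] (faults so far: 4)
  step 6: ref 1 -> HIT, frames=[3,2,4,1] (faults so far: 4)
  step 7: ref 1 -> HIT, frames=[3,2,4,1] (faults so far: 4)
  step 8: ref 4 -> HIT, frames=[3,2,4,1] (faults so far: 4)
  step 9: ref 1 -> HIT, frames=[3,2,4,1] (faults so far: 4)
  step 10: ref 2 -> HIT, frames=[3,2,4,1] (faults so far: 4)
  step 11: ref 6 -> FAULT, evict 3, frames=[6,2,4,1] (faults so far: 5)
  step 12: ref 6 -> HIT, frames=[6,2,4,1] (faults so far: 5)
  step 13: ref 3 -> FAULT, evict 2, frames=[6,3,4,1] (faults so far: 6)
  step 14: ref 1 -> HIT, frames=[6,3,4,1] (faults so far: 6)
  step 15: ref 5 -> FAULT, evict 4, frames=[6,3,5,1] (faults so far: 7)
  FIFO total faults: 7
--- LRU ---
  step 0: ref 3 -> FAULT, frames=[3,-,-,-] (faults so far: 1)
  step 1: ref 3 -> HIT, frames=[3,-,-,-] (faults so far: 1)
  step 2: ref 2 -> FAULT, frames=[3,2,-,-] (faults so far: 2)
  step 3: ref 3 -> HIT, frames=[3,2,-,-] (faults so far: 2)
  step 4: ref 4 -> FAULT, frames=[3,2,4,-] (faults so far: 3)
  step 5: ref 1 -> FAULT, frames=[3,2,4,1] (faults so far: 4)
  step 6: ref 1 -> HIT, frames=[3,2,4,1] (faults so far: 4)
  step 7: ref 1 -> HIT, frames=[3,2,4,1] (faults so far: 4)
  step 8: ref 4 -> HIT, frames=[3,2,4,1] (faults so far: 4)
  step 9: ref 1 -> HIT, frames=[3,2,4,1] (faults so far: 4)
  step 10: ref 2 -> HIT, frames=[3,2,4,1] (faults so far: 4)
  step 11: ref 6 -> FAULT, evict 3, frames=[6,2,4,1] (faults so far: 5)
  step 12: ref 6 -> HIT, frames=[6,2,4,1] (faults so far: 5)
  step 13: ref 3 -> FAULT, evict 4, frames=[6,2,3,1] (faults so far: 6)
  step 14: ref 1 -> HIT, frames=[6,2,3,1] (faults so far: 6)
  step 15: ref 5 -> FAULT, evict 2, frames=[6,5,3,1] (faults so far: 7)
  LRU total faults: 7
--- Optimal ---
  step 0: ref 3 -> FAULT, frames=[3,-,-,-] (faults so far: 1)
  step 1: ref 3 -> HIT, frames=[3,-,-,-] (faults so far: 1)
  step 2: ref 2 -> FAULT, frames=[3,2,-,-] (faults so far: 2)
  step 3: ref 3 -> HIT, frames=[3,2,-,-] (faults so far: 2)
  step 4: ref 4 -> FAULT, frames=[3,2,4,-] (faults so far: 3)
  step 5: ref 1 -> FAULT, frames=[3,2,4,1] (faults so far: 4)
  step 6: ref 1 -> HIT, frames=[3,2,4,1] (faults so far: 4)
  step 7: ref 1 -> HIT, frames=[3,2,4,1] (faults so far: 4)
  step 8: ref 4 -> HIT, frames=[3,2,4,1] (faults so far: 4)
  step 9: ref 1 -> HIT, frames=[3,2,4,1] (faults so far: 4)
  step 10: ref 2 -> HIT, frames=[3,2,4,1] (faults so far: 4)
  step 11: ref 6 -> FAULT, evict 2, frames=[3,6,4,1] (faults so far: 5)
  step 12: ref 6 -> HIT, frames=[3,6,4,1] (faults so far: 5)
  step 13: ref 3 -> HIT, frames=[3,6,4,1] (faults so far: 5)
  step 14: ref 1 -> HIT, frames=[3,6,4,1] (faults so far: 5)
  step 15: ref 5 -> FAULT, evict 1, frames=[3,6,4,5] (faults so far: 6)
  Optimal total faults: 6

Answer: 7 7 6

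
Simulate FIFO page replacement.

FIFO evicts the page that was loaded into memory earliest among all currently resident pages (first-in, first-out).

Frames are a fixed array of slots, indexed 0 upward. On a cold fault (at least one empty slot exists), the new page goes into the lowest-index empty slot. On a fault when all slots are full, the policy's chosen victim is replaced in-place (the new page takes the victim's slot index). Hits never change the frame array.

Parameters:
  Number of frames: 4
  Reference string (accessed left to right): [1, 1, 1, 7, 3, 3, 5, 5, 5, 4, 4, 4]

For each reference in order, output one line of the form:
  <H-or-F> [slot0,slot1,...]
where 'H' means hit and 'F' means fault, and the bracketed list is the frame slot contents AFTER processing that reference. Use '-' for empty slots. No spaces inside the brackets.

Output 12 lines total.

F [1,-,-,-]
H [1,-,-,-]
H [1,-,-,-]
F [1,7,-,-]
F [1,7,3,-]
H [1,7,3,-]
F [1,7,3,5]
H [1,7,3,5]
H [1,7,3,5]
F [4,7,3,5]
H [4,7,3,5]
H [4,7,3,5]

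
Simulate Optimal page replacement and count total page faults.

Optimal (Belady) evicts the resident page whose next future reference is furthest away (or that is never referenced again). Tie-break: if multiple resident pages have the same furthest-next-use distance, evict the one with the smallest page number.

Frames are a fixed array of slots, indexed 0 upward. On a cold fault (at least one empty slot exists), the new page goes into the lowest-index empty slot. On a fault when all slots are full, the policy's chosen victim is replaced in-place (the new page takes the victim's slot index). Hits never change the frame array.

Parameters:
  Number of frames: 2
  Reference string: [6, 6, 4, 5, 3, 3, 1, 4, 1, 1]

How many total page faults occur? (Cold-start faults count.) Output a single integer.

Answer: 5

Derivation:
Step 0: ref 6 → FAULT, frames=[6,-]
Step 1: ref 6 → HIT, frames=[6,-]
Step 2: ref 4 → FAULT, frames=[6,4]
Step 3: ref 5 → FAULT (evict 6), frames=[5,4]
Step 4: ref 3 → FAULT (evict 5), frames=[3,4]
Step 5: ref 3 → HIT, frames=[3,4]
Step 6: ref 1 → FAULT (evict 3), frames=[1,4]
Step 7: ref 4 → HIT, frames=[1,4]
Step 8: ref 1 → HIT, frames=[1,4]
Step 9: ref 1 → HIT, frames=[1,4]
Total faults: 5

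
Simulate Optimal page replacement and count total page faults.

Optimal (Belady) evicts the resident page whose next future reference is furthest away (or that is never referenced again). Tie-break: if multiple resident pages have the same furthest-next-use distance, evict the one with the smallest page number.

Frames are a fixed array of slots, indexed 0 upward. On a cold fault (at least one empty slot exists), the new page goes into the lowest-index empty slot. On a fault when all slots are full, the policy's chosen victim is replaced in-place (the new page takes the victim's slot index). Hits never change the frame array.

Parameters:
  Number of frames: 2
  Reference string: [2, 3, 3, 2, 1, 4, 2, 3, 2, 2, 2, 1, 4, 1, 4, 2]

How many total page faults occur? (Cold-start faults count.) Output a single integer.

Answer: 8

Derivation:
Step 0: ref 2 → FAULT, frames=[2,-]
Step 1: ref 3 → FAULT, frames=[2,3]
Step 2: ref 3 → HIT, frames=[2,3]
Step 3: ref 2 → HIT, frames=[2,3]
Step 4: ref 1 → FAULT (evict 3), frames=[2,1]
Step 5: ref 4 → FAULT (evict 1), frames=[2,4]
Step 6: ref 2 → HIT, frames=[2,4]
Step 7: ref 3 → FAULT (evict 4), frames=[2,3]
Step 8: ref 2 → HIT, frames=[2,3]
Step 9: ref 2 → HIT, frames=[2,3]
Step 10: ref 2 → HIT, frames=[2,3]
Step 11: ref 1 → FAULT (evict 3), frames=[2,1]
Step 12: ref 4 → FAULT (evict 2), frames=[4,1]
Step 13: ref 1 → HIT, frames=[4,1]
Step 14: ref 4 → HIT, frames=[4,1]
Step 15: ref 2 → FAULT (evict 1), frames=[4,2]
Total faults: 8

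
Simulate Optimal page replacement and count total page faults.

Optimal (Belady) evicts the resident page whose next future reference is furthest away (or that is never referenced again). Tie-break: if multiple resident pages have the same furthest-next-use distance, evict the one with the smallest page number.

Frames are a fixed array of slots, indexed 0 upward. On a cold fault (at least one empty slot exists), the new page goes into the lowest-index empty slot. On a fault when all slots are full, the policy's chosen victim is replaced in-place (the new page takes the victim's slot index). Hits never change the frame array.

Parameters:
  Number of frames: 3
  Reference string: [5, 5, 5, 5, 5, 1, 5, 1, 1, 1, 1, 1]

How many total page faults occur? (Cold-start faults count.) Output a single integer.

Step 0: ref 5 → FAULT, frames=[5,-,-]
Step 1: ref 5 → HIT, frames=[5,-,-]
Step 2: ref 5 → HIT, frames=[5,-,-]
Step 3: ref 5 → HIT, frames=[5,-,-]
Step 4: ref 5 → HIT, frames=[5,-,-]
Step 5: ref 1 → FAULT, frames=[5,1,-]
Step 6: ref 5 → HIT, frames=[5,1,-]
Step 7: ref 1 → HIT, frames=[5,1,-]
Step 8: ref 1 → HIT, frames=[5,1,-]
Step 9: ref 1 → HIT, frames=[5,1,-]
Step 10: ref 1 → HIT, frames=[5,1,-]
Step 11: ref 1 → HIT, frames=[5,1,-]
Total faults: 2

Answer: 2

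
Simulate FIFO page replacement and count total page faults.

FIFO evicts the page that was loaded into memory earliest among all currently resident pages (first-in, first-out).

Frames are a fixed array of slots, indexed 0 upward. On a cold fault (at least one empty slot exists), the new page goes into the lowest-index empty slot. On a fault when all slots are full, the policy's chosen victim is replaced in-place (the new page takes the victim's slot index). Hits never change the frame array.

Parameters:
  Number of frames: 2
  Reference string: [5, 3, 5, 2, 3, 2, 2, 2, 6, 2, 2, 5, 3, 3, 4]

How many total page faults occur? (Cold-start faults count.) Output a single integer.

Step 0: ref 5 → FAULT, frames=[5,-]
Step 1: ref 3 → FAULT, frames=[5,3]
Step 2: ref 5 → HIT, frames=[5,3]
Step 3: ref 2 → FAULT (evict 5), frames=[2,3]
Step 4: ref 3 → HIT, frames=[2,3]
Step 5: ref 2 → HIT, frames=[2,3]
Step 6: ref 2 → HIT, frames=[2,3]
Step 7: ref 2 → HIT, frames=[2,3]
Step 8: ref 6 → FAULT (evict 3), frames=[2,6]
Step 9: ref 2 → HIT, frames=[2,6]
Step 10: ref 2 → HIT, frames=[2,6]
Step 11: ref 5 → FAULT (evict 2), frames=[5,6]
Step 12: ref 3 → FAULT (evict 6), frames=[5,3]
Step 13: ref 3 → HIT, frames=[5,3]
Step 14: ref 4 → FAULT (evict 5), frames=[4,3]
Total faults: 7

Answer: 7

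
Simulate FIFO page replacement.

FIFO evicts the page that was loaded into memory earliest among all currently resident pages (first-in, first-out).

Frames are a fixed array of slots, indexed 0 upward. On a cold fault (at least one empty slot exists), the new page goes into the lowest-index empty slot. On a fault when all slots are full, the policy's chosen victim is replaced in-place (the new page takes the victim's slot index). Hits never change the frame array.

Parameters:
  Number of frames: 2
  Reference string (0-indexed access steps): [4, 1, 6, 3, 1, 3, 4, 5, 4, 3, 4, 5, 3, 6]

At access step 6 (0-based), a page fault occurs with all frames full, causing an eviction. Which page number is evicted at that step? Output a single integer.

Step 0: ref 4 -> FAULT, frames=[4,-]
Step 1: ref 1 -> FAULT, frames=[4,1]
Step 2: ref 6 -> FAULT, evict 4, frames=[6,1]
Step 3: ref 3 -> FAULT, evict 1, frames=[6,3]
Step 4: ref 1 -> FAULT, evict 6, frames=[1,3]
Step 5: ref 3 -> HIT, frames=[1,3]
Step 6: ref 4 -> FAULT, evict 3, frames=[1,4]
At step 6: evicted page 3

Answer: 3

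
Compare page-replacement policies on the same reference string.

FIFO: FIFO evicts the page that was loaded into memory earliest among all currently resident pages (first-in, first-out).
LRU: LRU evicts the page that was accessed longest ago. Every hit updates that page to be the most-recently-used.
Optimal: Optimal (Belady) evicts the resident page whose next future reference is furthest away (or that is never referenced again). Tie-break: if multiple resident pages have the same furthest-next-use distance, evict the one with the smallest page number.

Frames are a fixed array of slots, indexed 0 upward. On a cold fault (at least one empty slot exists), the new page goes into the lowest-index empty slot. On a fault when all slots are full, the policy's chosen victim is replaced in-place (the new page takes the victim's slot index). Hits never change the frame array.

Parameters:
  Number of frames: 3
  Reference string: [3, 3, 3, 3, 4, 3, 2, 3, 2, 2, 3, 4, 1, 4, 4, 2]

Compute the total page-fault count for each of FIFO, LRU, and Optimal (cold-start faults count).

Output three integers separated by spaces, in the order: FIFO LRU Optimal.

--- FIFO ---
  step 0: ref 3 -> FAULT, frames=[3,-,-] (faults so far: 1)
  step 1: ref 3 -> HIT, frames=[3,-,-] (faults so far: 1)
  step 2: ref 3 -> HIT, frames=[3,-,-] (faults so far: 1)
  step 3: ref 3 -> HIT, frames=[3,-,-] (faults so far: 1)
  step 4: ref 4 -> FAULT, frames=[3,4,-] (faults so far: 2)
  step 5: ref 3 -> HIT, frames=[3,4,-] (faults so far: 2)
  step 6: ref 2 -> FAULT, frames=[3,4,2] (faults so far: 3)
  step 7: ref 3 -> HIT, frames=[3,4,2] (faults so far: 3)
  step 8: ref 2 -> HIT, frames=[3,4,2] (faults so far: 3)
  step 9: ref 2 -> HIT, frames=[3,4,2] (faults so far: 3)
  step 10: ref 3 -> HIT, frames=[3,4,2] (faults so far: 3)
  step 11: ref 4 -> HIT, frames=[3,4,2] (faults so far: 3)
  step 12: ref 1 -> FAULT, evict 3, frames=[1,4,2] (faults so far: 4)
  step 13: ref 4 -> HIT, frames=[1,4,2] (faults so far: 4)
  step 14: ref 4 -> HIT, frames=[1,4,2] (faults so far: 4)
  step 15: ref 2 -> HIT, frames=[1,4,2] (faults so far: 4)
  FIFO total faults: 4
--- LRU ---
  step 0: ref 3 -> FAULT, frames=[3,-,-] (faults so far: 1)
  step 1: ref 3 -> HIT, frames=[3,-,-] (faults so far: 1)
  step 2: ref 3 -> HIT, frames=[3,-,-] (faults so far: 1)
  step 3: ref 3 -> HIT, frames=[3,-,-] (faults so far: 1)
  step 4: ref 4 -> FAULT, frames=[3,4,-] (faults so far: 2)
  step 5: ref 3 -> HIT, frames=[3,4,-] (faults so far: 2)
  step 6: ref 2 -> FAULT, frames=[3,4,2] (faults so far: 3)
  step 7: ref 3 -> HIT, frames=[3,4,2] (faults so far: 3)
  step 8: ref 2 -> HIT, frames=[3,4,2] (faults so far: 3)
  step 9: ref 2 -> HIT, frames=[3,4,2] (faults so far: 3)
  step 10: ref 3 -> HIT, frames=[3,4,2] (faults so far: 3)
  step 11: ref 4 -> HIT, frames=[3,4,2] (faults so far: 3)
  step 12: ref 1 -> FAULT, evict 2, frames=[3,4,1] (faults so far: 4)
  step 13: ref 4 -> HIT, frames=[3,4,1] (faults so far: 4)
  step 14: ref 4 -> HIT, frames=[3,4,1] (faults so far: 4)
  step 15: ref 2 -> FAULT, evict 3, frames=[2,4,1] (faults so far: 5)
  LRU total faults: 5
--- Optimal ---
  step 0: ref 3 -> FAULT, frames=[3,-,-] (faults so far: 1)
  step 1: ref 3 -> HIT, frames=[3,-,-] (faults so far: 1)
  step 2: ref 3 -> HIT, frames=[3,-,-] (faults so far: 1)
  step 3: ref 3 -> HIT, frames=[3,-,-] (faults so far: 1)
  step 4: ref 4 -> FAULT, frames=[3,4,-] (faults so far: 2)
  step 5: ref 3 -> HIT, frames=[3,4,-] (faults so far: 2)
  step 6: ref 2 -> FAULT, frames=[3,4,2] (faults so far: 3)
  step 7: ref 3 -> HIT, frames=[3,4,2] (faults so far: 3)
  step 8: ref 2 -> HIT, frames=[3,4,2] (faults so far: 3)
  step 9: ref 2 -> HIT, frames=[3,4,2] (faults so far: 3)
  step 10: ref 3 -> HIT, frames=[3,4,2] (faults so far: 3)
  step 11: ref 4 -> HIT, frames=[3,4,2] (faults so far: 3)
  step 12: ref 1 -> FAULT, evict 3, frames=[1,4,2] (faults so far: 4)
  step 13: ref 4 -> HIT, frames=[1,4,2] (faults so far: 4)
  step 14: ref 4 -> HIT, frames=[1,4,2] (faults so far: 4)
  step 15: ref 2 -> HIT, frames=[1,4,2] (faults so far: 4)
  Optimal total faults: 4

Answer: 4 5 4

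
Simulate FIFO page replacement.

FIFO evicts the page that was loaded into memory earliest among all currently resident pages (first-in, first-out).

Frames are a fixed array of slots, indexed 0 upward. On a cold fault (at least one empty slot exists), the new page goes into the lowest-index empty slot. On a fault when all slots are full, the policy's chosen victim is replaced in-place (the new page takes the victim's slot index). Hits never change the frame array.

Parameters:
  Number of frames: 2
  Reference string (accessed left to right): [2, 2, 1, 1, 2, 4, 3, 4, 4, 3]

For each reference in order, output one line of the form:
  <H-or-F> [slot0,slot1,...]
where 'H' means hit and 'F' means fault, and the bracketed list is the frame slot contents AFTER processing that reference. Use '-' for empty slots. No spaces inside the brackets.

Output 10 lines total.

F [2,-]
H [2,-]
F [2,1]
H [2,1]
H [2,1]
F [4,1]
F [4,3]
H [4,3]
H [4,3]
H [4,3]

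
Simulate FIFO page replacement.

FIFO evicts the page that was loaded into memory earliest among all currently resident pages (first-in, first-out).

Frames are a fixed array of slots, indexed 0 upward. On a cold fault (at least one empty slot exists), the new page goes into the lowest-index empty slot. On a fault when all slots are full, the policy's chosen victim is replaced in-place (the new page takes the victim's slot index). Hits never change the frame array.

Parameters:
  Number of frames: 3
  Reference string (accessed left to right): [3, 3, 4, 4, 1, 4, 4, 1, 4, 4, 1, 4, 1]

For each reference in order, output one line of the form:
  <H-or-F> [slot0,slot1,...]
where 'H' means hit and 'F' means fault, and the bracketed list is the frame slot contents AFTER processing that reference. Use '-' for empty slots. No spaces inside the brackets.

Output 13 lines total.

F [3,-,-]
H [3,-,-]
F [3,4,-]
H [3,4,-]
F [3,4,1]
H [3,4,1]
H [3,4,1]
H [3,4,1]
H [3,4,1]
H [3,4,1]
H [3,4,1]
H [3,4,1]
H [3,4,1]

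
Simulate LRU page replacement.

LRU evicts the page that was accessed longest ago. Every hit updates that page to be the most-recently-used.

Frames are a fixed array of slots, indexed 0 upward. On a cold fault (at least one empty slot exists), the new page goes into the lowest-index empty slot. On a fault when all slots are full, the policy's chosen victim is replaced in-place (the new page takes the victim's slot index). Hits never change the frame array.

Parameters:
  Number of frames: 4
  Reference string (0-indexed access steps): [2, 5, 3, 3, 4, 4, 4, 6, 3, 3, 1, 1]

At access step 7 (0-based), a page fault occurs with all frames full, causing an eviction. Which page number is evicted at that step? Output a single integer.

Answer: 2

Derivation:
Step 0: ref 2 -> FAULT, frames=[2,-,-,-]
Step 1: ref 5 -> FAULT, frames=[2,5,-,-]
Step 2: ref 3 -> FAULT, frames=[2,5,3,-]
Step 3: ref 3 -> HIT, frames=[2,5,3,-]
Step 4: ref 4 -> FAULT, frames=[2,5,3,4]
Step 5: ref 4 -> HIT, frames=[2,5,3,4]
Step 6: ref 4 -> HIT, frames=[2,5,3,4]
Step 7: ref 6 -> FAULT, evict 2, frames=[6,5,3,4]
At step 7: evicted page 2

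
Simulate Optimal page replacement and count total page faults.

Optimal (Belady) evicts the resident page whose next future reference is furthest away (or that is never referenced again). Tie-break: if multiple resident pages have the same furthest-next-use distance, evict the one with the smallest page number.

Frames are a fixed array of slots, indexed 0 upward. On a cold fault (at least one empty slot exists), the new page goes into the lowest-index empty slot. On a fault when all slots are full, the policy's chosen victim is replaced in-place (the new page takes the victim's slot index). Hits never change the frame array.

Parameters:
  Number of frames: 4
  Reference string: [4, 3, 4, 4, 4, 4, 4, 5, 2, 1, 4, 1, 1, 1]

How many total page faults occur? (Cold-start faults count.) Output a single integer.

Answer: 5

Derivation:
Step 0: ref 4 → FAULT, frames=[4,-,-,-]
Step 1: ref 3 → FAULT, frames=[4,3,-,-]
Step 2: ref 4 → HIT, frames=[4,3,-,-]
Step 3: ref 4 → HIT, frames=[4,3,-,-]
Step 4: ref 4 → HIT, frames=[4,3,-,-]
Step 5: ref 4 → HIT, frames=[4,3,-,-]
Step 6: ref 4 → HIT, frames=[4,3,-,-]
Step 7: ref 5 → FAULT, frames=[4,3,5,-]
Step 8: ref 2 → FAULT, frames=[4,3,5,2]
Step 9: ref 1 → FAULT (evict 2), frames=[4,3,5,1]
Step 10: ref 4 → HIT, frames=[4,3,5,1]
Step 11: ref 1 → HIT, frames=[4,3,5,1]
Step 12: ref 1 → HIT, frames=[4,3,5,1]
Step 13: ref 1 → HIT, frames=[4,3,5,1]
Total faults: 5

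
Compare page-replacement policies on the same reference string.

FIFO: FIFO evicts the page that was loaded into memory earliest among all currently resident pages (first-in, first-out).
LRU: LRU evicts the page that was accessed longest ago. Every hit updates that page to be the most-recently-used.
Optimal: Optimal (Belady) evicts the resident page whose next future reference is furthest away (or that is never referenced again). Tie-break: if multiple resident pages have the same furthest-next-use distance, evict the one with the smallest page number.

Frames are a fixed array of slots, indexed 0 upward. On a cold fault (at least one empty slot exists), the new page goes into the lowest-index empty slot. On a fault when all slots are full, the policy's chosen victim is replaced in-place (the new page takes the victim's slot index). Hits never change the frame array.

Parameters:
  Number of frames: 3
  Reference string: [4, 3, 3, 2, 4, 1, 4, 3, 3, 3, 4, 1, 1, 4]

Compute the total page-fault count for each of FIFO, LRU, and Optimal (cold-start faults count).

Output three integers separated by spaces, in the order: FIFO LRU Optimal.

--- FIFO ---
  step 0: ref 4 -> FAULT, frames=[4,-,-] (faults so far: 1)
  step 1: ref 3 -> FAULT, frames=[4,3,-] (faults so far: 2)
  step 2: ref 3 -> HIT, frames=[4,3,-] (faults so far: 2)
  step 3: ref 2 -> FAULT, frames=[4,3,2] (faults so far: 3)
  step 4: ref 4 -> HIT, frames=[4,3,2] (faults so far: 3)
  step 5: ref 1 -> FAULT, evict 4, frames=[1,3,2] (faults so far: 4)
  step 6: ref 4 -> FAULT, evict 3, frames=[1,4,2] (faults so far: 5)
  step 7: ref 3 -> FAULT, evict 2, frames=[1,4,3] (faults so far: 6)
  step 8: ref 3 -> HIT, frames=[1,4,3] (faults so far: 6)
  step 9: ref 3 -> HIT, frames=[1,4,3] (faults so far: 6)
  step 10: ref 4 -> HIT, frames=[1,4,3] (faults so far: 6)
  step 11: ref 1 -> HIT, frames=[1,4,3] (faults so far: 6)
  step 12: ref 1 -> HIT, frames=[1,4,3] (faults so far: 6)
  step 13: ref 4 -> HIT, frames=[1,4,3] (faults so far: 6)
  FIFO total faults: 6
--- LRU ---
  step 0: ref 4 -> FAULT, frames=[4,-,-] (faults so far: 1)
  step 1: ref 3 -> FAULT, frames=[4,3,-] (faults so far: 2)
  step 2: ref 3 -> HIT, frames=[4,3,-] (faults so far: 2)
  step 3: ref 2 -> FAULT, frames=[4,3,2] (faults so far: 3)
  step 4: ref 4 -> HIT, frames=[4,3,2] (faults so far: 3)
  step 5: ref 1 -> FAULT, evict 3, frames=[4,1,2] (faults so far: 4)
  step 6: ref 4 -> HIT, frames=[4,1,2] (faults so far: 4)
  step 7: ref 3 -> FAULT, evict 2, frames=[4,1,3] (faults so far: 5)
  step 8: ref 3 -> HIT, frames=[4,1,3] (faults so far: 5)
  step 9: ref 3 -> HIT, frames=[4,1,3] (faults so far: 5)
  step 10: ref 4 -> HIT, frames=[4,1,3] (faults so far: 5)
  step 11: ref 1 -> HIT, frames=[4,1,3] (faults so far: 5)
  step 12: ref 1 -> HIT, frames=[4,1,3] (faults so far: 5)
  step 13: ref 4 -> HIT, frames=[4,1,3] (faults so far: 5)
  LRU total faults: 5
--- Optimal ---
  step 0: ref 4 -> FAULT, frames=[4,-,-] (faults so far: 1)
  step 1: ref 3 -> FAULT, frames=[4,3,-] (faults so far: 2)
  step 2: ref 3 -> HIT, frames=[4,3,-] (faults so far: 2)
  step 3: ref 2 -> FAULT, frames=[4,3,2] (faults so far: 3)
  step 4: ref 4 -> HIT, frames=[4,3,2] (faults so far: 3)
  step 5: ref 1 -> FAULT, evict 2, frames=[4,3,1] (faults so far: 4)
  step 6: ref 4 -> HIT, frames=[4,3,1] (faults so far: 4)
  step 7: ref 3 -> HIT, frames=[4,3,1] (faults so far: 4)
  step 8: ref 3 -> HIT, frames=[4,3,1] (faults so far: 4)
  step 9: ref 3 -> HIT, frames=[4,3,1] (faults so far: 4)
  step 10: ref 4 -> HIT, frames=[4,3,1] (faults so far: 4)
  step 11: ref 1 -> HIT, frames=[4,3,1] (faults so far: 4)
  step 12: ref 1 -> HIT, frames=[4,3,1] (faults so far: 4)
  step 13: ref 4 -> HIT, frames=[4,3,1] (faults so far: 4)
  Optimal total faults: 4

Answer: 6 5 4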